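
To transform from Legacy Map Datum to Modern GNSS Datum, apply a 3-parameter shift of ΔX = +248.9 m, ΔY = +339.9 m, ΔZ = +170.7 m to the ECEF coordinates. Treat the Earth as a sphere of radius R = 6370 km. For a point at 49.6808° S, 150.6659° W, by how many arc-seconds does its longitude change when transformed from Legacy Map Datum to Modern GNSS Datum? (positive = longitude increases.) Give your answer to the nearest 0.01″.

Δλ = -8.73″

sin φ = -0.762452, cos φ = 0.647045, sin λ = -0.489901, cos λ = -0.871778.
East component: ΔE = −sin λ·ΔX + cos λ·ΔY = −(-0.489901)(248.9) + (-0.871778)(339.9) = -174.38 m.
1° of latitude spans πR/180 = 111177 m; at latitude φ, 1° of longitude spans that × cos φ = 71936.9 m, so Δλ = -174.38 / 71936.9 × 3600 = -8.727″.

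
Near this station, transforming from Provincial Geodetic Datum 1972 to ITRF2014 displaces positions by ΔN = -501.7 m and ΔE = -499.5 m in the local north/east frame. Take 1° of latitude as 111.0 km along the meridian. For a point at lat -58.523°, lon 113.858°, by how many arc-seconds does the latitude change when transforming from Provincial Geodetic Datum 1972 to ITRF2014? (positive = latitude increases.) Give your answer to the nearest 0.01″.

1° of latitude = 111.0 km, so Δφ = -501.7 / 111000 = -0.0045198° = -16.271″.

Δφ = -16.27″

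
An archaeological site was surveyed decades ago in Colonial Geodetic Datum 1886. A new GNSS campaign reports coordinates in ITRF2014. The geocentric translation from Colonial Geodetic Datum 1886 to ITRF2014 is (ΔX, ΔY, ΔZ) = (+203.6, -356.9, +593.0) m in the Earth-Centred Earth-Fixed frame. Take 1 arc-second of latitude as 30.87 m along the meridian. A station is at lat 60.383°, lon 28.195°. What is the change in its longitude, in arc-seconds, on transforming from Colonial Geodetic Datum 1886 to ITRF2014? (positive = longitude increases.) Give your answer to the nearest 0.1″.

sin φ = 0.869348, cos φ = 0.494200, sin λ = 0.472474, cos λ = 0.881345.
East component: ΔE = −sin λ·ΔX + cos λ·ΔY = −(0.472474)(203.6) + (0.881345)(-356.9) = -410.75 m.
1° of latitude spans 3600 × 30.87 = 111132 m; at latitude φ, 1° of longitude spans that × cos φ = 54921.4 m, so Δλ = -410.75 / 54921.4 × 3600 = -26.924″.

Δλ = -26.9″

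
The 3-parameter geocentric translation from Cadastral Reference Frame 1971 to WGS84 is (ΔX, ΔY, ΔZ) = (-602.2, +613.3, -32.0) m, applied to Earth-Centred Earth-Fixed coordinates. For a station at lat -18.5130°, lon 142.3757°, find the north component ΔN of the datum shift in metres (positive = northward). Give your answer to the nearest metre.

The local north axis is (−sin φ cos λ, −sin φ sin λ, cos φ), giving ΔN = 151.445 + 118.882 − 30.344 = 239.98 m.

ΔN = 240 m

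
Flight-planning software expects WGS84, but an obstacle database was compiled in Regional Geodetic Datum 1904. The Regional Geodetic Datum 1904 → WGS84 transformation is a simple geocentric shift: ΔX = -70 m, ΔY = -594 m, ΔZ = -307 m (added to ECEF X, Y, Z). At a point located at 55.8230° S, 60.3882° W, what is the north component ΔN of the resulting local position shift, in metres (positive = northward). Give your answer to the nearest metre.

At φ = -55.8230°, λ = -60.3882°: sin φ = -0.827306, cos φ = 0.561751, sin λ = -0.869393, cos λ = 0.494121.
ΔN = −sin φ cos λ·ΔX − sin φ sin λ·ΔY + cos φ·ΔZ = −(-0.827306)(0.494121)(-70) − (-0.827306)(-0.869393)(-594) + (0.561751)(-307) = 226.16 m.

ΔN = 226 m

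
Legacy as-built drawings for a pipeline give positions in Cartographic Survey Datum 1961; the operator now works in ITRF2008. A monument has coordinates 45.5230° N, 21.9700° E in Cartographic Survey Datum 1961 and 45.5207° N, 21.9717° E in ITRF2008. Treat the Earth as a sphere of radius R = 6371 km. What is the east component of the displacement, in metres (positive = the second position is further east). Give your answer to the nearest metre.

Δφ = 45.5207° − 45.5230° = -0.0023°; Δλ = 21.9717° − 21.9700° = +0.0017°.
1° along a meridian = πR/180 = 111195 m.
ΔN = Δφ × 111195 = -255.7 m; ΔE = Δλ × 111195 × cos(45.5230°) = +0.0017 × 111195 × 0.700623 = 132.4 m.

ΔE = 132 m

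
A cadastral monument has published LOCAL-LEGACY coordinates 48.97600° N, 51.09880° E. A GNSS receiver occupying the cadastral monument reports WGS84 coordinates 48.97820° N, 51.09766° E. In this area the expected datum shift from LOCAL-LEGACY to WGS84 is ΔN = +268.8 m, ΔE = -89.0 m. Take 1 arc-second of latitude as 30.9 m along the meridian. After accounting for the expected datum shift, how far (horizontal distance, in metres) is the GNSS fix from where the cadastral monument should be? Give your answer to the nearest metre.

25 m

Observed coordinate differences: Δφ = +0.00220°, Δλ = -0.00114°.
Converting to metres (1° lat = 111240 m, cos φ = 0.656375): observed ΔN = 244.7 m, observed ΔE = -83.2 m.
Subtracting the expected shift leaves a residual of 244.7 − (268.8) = -24.1 m north and -83.2 − (-89.0) = 5.8 m east.
Residual distance = √((-24.1)² + 5.8²) = 24.8 m.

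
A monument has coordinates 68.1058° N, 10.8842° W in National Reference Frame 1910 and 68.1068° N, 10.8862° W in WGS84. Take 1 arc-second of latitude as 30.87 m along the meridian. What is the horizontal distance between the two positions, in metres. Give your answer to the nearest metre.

Δφ = 68.1068° − 68.1058° = +0.0010°; Δλ = -10.8862° − -10.8842° = -0.0020°.
1° of latitude = 3600 × 30.87 = 111132 m.
ΔN = Δφ × 111132 = 111.1 m; ΔE = Δλ × 111132 × cos(68.1058°) = -0.0020 × 111132 × 0.372894 = -82.9 m.
Distance = √(ΔE² + ΔN²) = √((-82.9)² + 111.1²) = 138.6 m.

139 m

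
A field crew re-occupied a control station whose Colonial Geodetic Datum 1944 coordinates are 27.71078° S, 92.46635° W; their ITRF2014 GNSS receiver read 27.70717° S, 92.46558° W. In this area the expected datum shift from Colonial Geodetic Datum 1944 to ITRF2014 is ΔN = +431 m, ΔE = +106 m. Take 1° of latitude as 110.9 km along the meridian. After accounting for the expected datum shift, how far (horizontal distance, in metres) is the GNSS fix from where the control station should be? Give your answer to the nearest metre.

43 m

Observed coordinate differences: Δφ = +0.00361°, Δλ = +0.00077°.
Converting to metres (1° lat = 110900 m, cos φ = 0.885306): observed ΔN = 400.3 m, observed ΔE = 75.6 m.
Subtracting the expected shift leaves a residual of 400.3 − (431) = -30.7 m north and 75.6 − (106) = -30.4 m east.
Residual distance = √((-30.7)² + (-30.4)²) = 43.2 m.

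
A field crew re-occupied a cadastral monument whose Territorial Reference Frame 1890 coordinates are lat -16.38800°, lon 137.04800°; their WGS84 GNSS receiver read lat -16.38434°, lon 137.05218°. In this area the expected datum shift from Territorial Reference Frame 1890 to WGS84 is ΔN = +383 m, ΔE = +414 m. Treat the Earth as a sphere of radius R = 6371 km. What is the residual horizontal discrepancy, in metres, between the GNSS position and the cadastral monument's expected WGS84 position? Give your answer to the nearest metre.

Observed coordinate differences: Δφ = +0.00366°, Δλ = +0.00418°.
Converting to metres (1° lat = 111195 m, cos φ = 0.959373): observed ΔN = 407.0 m, observed ΔE = 445.9 m.
Subtracting the expected shift leaves a residual of 407.0 − (383) = 24.0 m north and 445.9 − (414) = 31.9 m east.
Residual distance = √(24.0² + 31.9²) = 39.9 m.

40 m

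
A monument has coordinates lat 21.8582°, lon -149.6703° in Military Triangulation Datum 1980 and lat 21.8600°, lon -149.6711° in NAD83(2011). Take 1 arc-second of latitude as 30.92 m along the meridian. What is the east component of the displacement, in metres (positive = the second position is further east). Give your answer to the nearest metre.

Δφ = 21.8600° − 21.8582° = +0.0018°; Δλ = -149.6711° − -149.6703° = -0.0008°.
1° of latitude = 3600 × 30.92 = 111312 m.
ΔN = Δφ × 111312 = 200.4 m; ΔE = Δλ × 111312 × cos(21.8582°) = -0.0008 × 111312 × 0.928108 = -82.6 m.

ΔE = -83 m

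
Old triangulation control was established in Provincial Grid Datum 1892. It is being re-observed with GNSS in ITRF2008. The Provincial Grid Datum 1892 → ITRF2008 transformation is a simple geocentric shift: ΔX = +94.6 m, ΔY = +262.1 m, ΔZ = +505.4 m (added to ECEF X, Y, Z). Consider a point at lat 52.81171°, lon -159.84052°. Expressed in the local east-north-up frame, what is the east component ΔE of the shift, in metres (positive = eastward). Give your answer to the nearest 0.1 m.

ΔE = -213.4 m

The local east axis at (φ, λ) is (−sin λ, cos λ, 0), so ΔE = −sin(-159.84052°)·94.6 + cos(-159.84052°)·262.1 = -213.44 m.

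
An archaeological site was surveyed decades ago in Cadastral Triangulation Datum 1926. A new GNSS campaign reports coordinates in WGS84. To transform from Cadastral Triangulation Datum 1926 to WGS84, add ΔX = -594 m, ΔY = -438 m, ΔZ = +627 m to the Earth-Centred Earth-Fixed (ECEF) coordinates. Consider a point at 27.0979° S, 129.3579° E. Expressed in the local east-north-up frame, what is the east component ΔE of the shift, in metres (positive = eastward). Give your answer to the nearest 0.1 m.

ΔE = 737.0 m

The local east axis at (φ, λ) is (−sin λ, cos λ, 0), so ΔE = −sin(129.3579°)·(-594) + cos(129.3579°)·(-438) = 737.04 m.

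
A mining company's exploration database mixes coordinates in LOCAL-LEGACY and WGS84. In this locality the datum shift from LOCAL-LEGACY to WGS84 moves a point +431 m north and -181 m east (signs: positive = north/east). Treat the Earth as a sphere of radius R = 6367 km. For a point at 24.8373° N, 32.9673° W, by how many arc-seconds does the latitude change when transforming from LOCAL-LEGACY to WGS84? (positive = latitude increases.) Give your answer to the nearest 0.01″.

Δφ = 13.96″

On a sphere of radius R, 1 rad of latitude = R, so Δφ = ΔN / R = 431.0 / 6367000 = 6.7693e-05 rad = 13.963″.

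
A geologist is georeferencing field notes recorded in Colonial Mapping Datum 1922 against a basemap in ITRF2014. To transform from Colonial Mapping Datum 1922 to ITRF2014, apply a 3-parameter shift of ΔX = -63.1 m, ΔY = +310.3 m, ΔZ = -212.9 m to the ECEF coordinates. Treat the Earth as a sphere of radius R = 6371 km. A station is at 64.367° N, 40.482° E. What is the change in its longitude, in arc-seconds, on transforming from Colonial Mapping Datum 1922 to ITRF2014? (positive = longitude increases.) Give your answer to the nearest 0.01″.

Δλ = 20.73″

sin φ = 0.901584, cos φ = 0.432605, sin λ = 0.649209, cos λ = 0.760610.
East component: ΔE = −sin λ·ΔX + cos λ·ΔY = −(0.649209)(-63.1) + (0.760610)(310.3) = 276.98 m.
1° of latitude spans πR/180 = 111195 m; at latitude φ, 1° of longitude spans that × cos φ = 48103.5 m, so Δλ = 276.98 / 48103.5 × 3600 = 20.729″.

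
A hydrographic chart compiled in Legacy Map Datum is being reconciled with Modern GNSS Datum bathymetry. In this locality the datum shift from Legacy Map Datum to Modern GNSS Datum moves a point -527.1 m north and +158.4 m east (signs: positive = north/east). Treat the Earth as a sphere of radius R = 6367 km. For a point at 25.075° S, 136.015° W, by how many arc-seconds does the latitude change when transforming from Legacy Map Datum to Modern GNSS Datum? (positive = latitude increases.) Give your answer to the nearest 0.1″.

Δφ = -17.1″

On a sphere of radius R, 1 rad of latitude = R, so Δφ = ΔN / R = -527.1 / 6367000 = -8.2786e-05 rad = -17.076″.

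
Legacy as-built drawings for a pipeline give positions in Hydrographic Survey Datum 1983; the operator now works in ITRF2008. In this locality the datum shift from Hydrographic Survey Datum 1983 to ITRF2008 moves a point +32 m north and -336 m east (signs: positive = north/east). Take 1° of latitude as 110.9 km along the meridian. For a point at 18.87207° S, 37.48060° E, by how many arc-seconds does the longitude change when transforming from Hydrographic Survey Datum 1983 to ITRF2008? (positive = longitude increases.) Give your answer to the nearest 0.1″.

At latitude -18.87207°, cos φ = 0.946243.
1° of longitude at this latitude = 110.9 × cos φ = 104.94 km, so Δλ = -336.0 / 104938.4 = -0.0032019° = -11.527″.

Δλ = -11.5″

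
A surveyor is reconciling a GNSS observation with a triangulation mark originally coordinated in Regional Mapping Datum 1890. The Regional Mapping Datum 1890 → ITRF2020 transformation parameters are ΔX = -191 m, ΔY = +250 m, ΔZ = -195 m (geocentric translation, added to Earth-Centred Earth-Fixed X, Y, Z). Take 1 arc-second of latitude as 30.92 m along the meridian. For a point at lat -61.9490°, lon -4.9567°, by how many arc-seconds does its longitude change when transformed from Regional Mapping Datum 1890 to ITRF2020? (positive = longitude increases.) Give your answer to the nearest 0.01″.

sin φ = -0.882529, cos φ = 0.470257, sin λ = -0.086403, cos λ = 0.996260.
East component: ΔE = −sin λ·ΔX + cos λ·ΔY = −(-0.086403)(-191) + (0.996260)(250) = 232.56 m.
1° of latitude spans 3600 × 30.92 = 111312 m; at latitude φ, 1° of longitude spans that × cos φ = 52345.3 m, so Δλ = 232.56 / 52345.3 × 3600 = 15.994″.

Δλ = 15.99″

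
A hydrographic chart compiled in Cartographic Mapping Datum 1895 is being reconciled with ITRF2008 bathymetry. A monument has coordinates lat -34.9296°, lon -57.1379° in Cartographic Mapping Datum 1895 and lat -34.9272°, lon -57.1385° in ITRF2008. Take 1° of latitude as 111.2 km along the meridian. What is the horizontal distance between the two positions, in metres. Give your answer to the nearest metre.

272 m

Δφ = -34.9272° − -34.9296° = +0.0024°; Δλ = -57.1385° − -57.1379° = -0.0006°.
ΔN = Δφ × 111200 = 266.9 m; ΔE = Δλ × 111200 × cos(-34.9296°) = -0.0006 × 111200 × 0.819856 = -54.7 m.
Distance = √(ΔE² + ΔN²) = √((-54.7)² + 266.9²) = 272.4 m.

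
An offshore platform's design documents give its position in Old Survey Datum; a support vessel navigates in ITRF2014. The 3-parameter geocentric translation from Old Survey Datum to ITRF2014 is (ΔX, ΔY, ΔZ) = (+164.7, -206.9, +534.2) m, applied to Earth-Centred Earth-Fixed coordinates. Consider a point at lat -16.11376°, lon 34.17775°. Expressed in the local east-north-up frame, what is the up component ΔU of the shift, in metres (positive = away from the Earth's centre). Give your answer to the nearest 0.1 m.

The local up (radial) axis is (cos φ cos λ, cos φ sin λ, sin φ), giving ΔU = 130.903 − 111.662 − 148.265 = -129.02 m.

ΔU = -129.0 m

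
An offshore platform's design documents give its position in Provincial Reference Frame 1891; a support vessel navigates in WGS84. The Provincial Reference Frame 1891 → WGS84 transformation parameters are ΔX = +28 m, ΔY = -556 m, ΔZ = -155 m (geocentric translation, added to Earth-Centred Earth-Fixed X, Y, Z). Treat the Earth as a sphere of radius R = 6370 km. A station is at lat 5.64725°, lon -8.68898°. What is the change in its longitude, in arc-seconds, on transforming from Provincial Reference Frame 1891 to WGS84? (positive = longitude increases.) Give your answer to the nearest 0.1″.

sin φ = 0.098404, cos φ = 0.995147, sin λ = -0.151071, cos λ = 0.988523.
East component: ΔE = −sin λ·ΔX + cos λ·ΔY = −(-0.151071)(28) + (0.988523)(-556) = -545.39 m.
1° of latitude spans πR/180 = 111177 m; at latitude φ, 1° of longitude spans that × cos φ = 110637.9 m, so Δλ = -545.39 / 110637.9 × 3600 = -17.746″.

Δλ = -17.7″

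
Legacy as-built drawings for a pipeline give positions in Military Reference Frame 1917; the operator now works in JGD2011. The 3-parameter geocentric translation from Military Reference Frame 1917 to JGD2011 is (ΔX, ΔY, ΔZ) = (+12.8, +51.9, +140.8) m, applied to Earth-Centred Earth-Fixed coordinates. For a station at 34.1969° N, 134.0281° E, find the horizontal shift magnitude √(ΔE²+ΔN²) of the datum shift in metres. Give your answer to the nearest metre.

At φ = 34.1969°, λ = 134.0281°: sin φ = 0.562039, cos φ = 0.827111, sin λ = 0.718999, cos λ = -0.695011.
ΔE = −sin λ·ΔX + cos λ·ΔY = −(0.718999)·(12.8) + (-0.695011)·(51.9) = -45.27 m.
ΔN = −sin φ cos λ·ΔX − sin φ sin λ·ΔY + cos φ·ΔZ = −(0.562039)(-0.695011)(12.8) − (0.562039)(0.718999)(51.9) + (0.827111)(140.8) = 100.48 m.
Horizontal magnitude = √(ΔE² + ΔN²) = √((-45.27)² + 100.48²) = 110.21 m.

110 m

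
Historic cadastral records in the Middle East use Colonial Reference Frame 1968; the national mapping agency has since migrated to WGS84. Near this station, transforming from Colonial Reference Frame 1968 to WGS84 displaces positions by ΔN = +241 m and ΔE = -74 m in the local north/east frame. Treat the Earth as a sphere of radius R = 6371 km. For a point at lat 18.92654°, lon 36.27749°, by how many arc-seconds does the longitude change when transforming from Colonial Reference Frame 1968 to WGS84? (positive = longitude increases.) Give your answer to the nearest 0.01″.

At latitude 18.92654°, cos φ = 0.945935.
One radian of longitude at latitude φ spans R cos φ, so Δλ = ΔE / (R cos φ) = -74.0 / (6371000 × 0.945935) = -1.2279e-05 rad = -2.533″.

Δλ = -2.53″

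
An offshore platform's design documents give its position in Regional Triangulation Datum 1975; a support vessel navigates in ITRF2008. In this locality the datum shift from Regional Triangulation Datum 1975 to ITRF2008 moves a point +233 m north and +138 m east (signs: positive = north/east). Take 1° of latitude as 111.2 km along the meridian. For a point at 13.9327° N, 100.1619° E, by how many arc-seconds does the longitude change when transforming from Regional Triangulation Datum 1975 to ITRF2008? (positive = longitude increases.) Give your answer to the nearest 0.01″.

At latitude 13.9327°, cos φ = 0.970579.
1° of longitude at this latitude = 111.2 × cos φ = 107.93 km, so Δλ = 138.0 / 107928.4 = 0.0012786° = 4.603″.

Δλ = 4.60″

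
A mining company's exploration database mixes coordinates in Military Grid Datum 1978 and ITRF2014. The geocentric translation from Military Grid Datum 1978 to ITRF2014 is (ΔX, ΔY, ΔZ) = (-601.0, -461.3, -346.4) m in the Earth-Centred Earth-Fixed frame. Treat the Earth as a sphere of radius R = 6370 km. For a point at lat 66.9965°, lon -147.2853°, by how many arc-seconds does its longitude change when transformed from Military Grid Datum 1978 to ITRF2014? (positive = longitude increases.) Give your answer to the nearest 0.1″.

Δλ = 5.2″

sin φ = 0.920481, cos φ = 0.390787, sin λ = -0.540456, cos λ = -0.841372.
East component: ΔE = −sin λ·ΔX + cos λ·ΔY = −(-0.540456)(-601.0) + (-0.841372)(-461.3) = 63.31 m.
1° of latitude spans πR/180 = 111177 m; at latitude φ, 1° of longitude spans that × cos φ = 43446.8 m, so Δλ = 63.31 / 43446.8 × 3600 = 5.246″.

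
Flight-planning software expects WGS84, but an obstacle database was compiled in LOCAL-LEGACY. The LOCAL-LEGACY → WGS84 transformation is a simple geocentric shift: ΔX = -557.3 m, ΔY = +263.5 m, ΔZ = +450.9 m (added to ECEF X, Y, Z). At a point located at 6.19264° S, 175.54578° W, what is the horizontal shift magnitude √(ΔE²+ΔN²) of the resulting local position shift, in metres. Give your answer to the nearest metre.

The local east axis at (φ, λ) is (−sin λ, cos λ, 0), so ΔE = −sin(-175.54578°)·(-557.3) + cos(-175.54578°)·263.5 = -305.99 m.
The local north axis is (−sin φ cos λ, −sin φ sin λ, cos φ), giving ΔN = 59.935 − 2.207 + 448.269 = 506.00 m.
Horizontal magnitude = √(ΔE² + ΔN²) = √((-305.99)² + 506.00²) = 591.32 m.

591 m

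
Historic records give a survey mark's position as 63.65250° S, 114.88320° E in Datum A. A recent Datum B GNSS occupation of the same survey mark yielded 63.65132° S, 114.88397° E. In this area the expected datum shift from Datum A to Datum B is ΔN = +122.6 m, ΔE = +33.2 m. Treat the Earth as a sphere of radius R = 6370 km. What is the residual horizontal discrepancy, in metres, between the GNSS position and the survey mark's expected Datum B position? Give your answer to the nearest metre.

Observed coordinate differences: Δφ = +0.00118°, Δλ = +0.00077°.
Converting to metres (1° lat = 111177 m, cos φ = 0.443814): observed ΔN = 131.2 m, observed ΔE = 38.0 m.
Subtracting the expected shift leaves a residual of 131.2 − (122.6) = 8.6 m north and 38.0 − (33.2) = 4.8 m east.
Residual distance = √(8.6² + 4.8²) = 9.8 m.

10 m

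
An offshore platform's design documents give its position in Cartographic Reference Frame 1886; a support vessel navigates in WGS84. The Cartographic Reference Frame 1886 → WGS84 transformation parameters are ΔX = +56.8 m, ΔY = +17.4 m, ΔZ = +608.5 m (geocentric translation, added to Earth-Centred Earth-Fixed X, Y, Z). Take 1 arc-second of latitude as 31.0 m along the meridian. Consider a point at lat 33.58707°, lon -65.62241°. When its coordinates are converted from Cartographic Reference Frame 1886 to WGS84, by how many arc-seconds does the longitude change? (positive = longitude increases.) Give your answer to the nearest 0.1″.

sin φ = 0.553204, cos φ = 0.833046, sin λ = -0.910845, cos λ = 0.412748.
East component: ΔE = −sin λ·ΔX + cos λ·ΔY = −(-0.910845)(56.8) + (0.412748)(17.4) = 58.92 m.
1° of latitude spans 3600 × 31.00 = 111600 m; at latitude φ, 1° of longitude spans that × cos φ = 92967.9 m, so Δλ = 58.92 / 92967.9 × 3600 = 2.281″.

Δλ = 2.3″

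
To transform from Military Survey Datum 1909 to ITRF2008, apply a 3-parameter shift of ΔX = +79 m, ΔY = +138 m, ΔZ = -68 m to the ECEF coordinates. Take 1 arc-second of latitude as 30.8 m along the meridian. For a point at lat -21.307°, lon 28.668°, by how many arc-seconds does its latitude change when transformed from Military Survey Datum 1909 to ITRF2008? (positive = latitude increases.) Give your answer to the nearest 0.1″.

Δφ = -0.5″

sin φ = -0.363365, cos φ = 0.931647, sin λ = 0.479734, cos λ = 0.877414.
North component: ΔN = −sin φ cos λ·ΔX − sin φ sin λ·ΔY + cos φ·ΔZ = −(-0.363365)(0.877414)(79) − (-0.363365)(0.479734)(138) + (0.931647)(-68) = -14.11 m.
1° of latitude spans 3600 × 30.80 = 110880 m, so Δφ = -14.11 / 110880 × 3600 = -0.458″.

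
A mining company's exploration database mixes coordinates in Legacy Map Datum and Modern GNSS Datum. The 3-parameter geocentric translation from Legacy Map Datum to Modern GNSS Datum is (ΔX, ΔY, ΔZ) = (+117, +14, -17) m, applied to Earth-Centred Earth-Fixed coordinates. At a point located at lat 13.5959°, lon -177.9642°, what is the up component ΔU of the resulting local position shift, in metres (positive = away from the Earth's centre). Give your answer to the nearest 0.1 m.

ΔU = -118.1 m

At φ = 13.5959°, λ = -177.9642°: sin φ = 0.235073, cos φ = 0.971978, sin λ = -0.035524, cos λ = -0.999369.
ΔU = cos φ cos λ·ΔX + cos φ sin λ·ΔY + sin φ·ΔZ = (0.971978)(-0.999369)(117) + (0.971978)(-0.035524)(14) + (0.235073)(-17) = -118.13 m.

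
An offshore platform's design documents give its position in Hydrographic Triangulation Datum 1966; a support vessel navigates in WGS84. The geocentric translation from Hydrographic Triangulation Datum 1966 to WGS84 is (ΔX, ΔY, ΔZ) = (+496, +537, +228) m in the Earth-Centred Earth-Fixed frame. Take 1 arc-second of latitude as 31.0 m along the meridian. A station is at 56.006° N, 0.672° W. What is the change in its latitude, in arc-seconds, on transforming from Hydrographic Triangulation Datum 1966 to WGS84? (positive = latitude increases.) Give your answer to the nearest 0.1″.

Δφ = -9.0″

sin φ = 0.829096, cos φ = 0.559106, sin λ = -0.011728, cos λ = 0.999931.
North component: ΔN = −sin φ cos λ·ΔX − sin φ sin λ·ΔY + cos φ·ΔZ = −(0.829096)(0.999931)(496) − (0.829096)(-0.011728)(537) + (0.559106)(228) = -278.51 m.
1° of latitude spans 3600 × 31.00 = 111600 m, so Δφ = -278.51 / 111600 × 3600 = -8.984″.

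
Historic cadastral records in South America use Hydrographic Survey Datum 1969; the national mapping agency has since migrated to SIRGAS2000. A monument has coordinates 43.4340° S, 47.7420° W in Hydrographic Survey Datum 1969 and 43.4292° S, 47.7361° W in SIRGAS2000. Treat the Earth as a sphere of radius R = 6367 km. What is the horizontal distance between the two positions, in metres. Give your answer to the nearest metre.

Δφ = -43.4292° − -43.4340° = +0.0048°; Δλ = -47.7361° − -47.7420° = +0.0059°.
1° along a meridian = πR/180 = 111125 m.
ΔN = Δφ × 111125 = 533.4 m; ΔE = Δλ × 111125 × cos(-43.4340°) = +0.0059 × 111125 × 0.726167 = 476.1 m.
Distance = √(ΔE² + ΔN²) = √(476.1² + 533.4²) = 715.0 m.

715 m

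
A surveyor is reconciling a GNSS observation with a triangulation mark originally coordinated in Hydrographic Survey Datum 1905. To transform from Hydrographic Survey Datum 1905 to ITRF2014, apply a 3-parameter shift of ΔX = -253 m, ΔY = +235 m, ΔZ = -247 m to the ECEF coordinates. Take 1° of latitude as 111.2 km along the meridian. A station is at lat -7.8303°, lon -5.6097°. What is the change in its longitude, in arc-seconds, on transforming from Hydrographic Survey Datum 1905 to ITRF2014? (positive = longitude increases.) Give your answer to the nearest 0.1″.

Δλ = 6.8″

sin φ = -0.136239, cos φ = 0.990676, sin λ = -0.097751, cos λ = 0.995211.
East component: ΔE = −sin λ·ΔX + cos λ·ΔY = −(-0.097751)(-253) + (0.995211)(235) = 209.14 m.
1° of latitude spans 111200 m; at latitude φ, 1° of longitude spans that × cos φ = 110163.2 m, so Δλ = 209.14 / 110163.2 × 3600 = 6.835″.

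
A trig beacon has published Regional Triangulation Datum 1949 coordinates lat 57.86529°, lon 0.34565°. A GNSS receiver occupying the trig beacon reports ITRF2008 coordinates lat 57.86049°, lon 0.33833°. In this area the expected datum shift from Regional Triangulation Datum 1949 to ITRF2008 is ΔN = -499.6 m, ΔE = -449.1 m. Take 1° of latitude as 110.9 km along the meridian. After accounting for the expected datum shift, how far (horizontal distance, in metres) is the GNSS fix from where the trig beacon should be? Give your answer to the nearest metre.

Observed coordinate differences: Δφ = -0.00480°, Δλ = -0.00732°.
Converting to metres (1° lat = 110900 m, cos φ = 0.531912): observed ΔN = -532.3 m, observed ΔE = -431.8 m.
Subtracting the expected shift leaves a residual of -532.3 − (-499.6) = -32.7 m north and -431.8 − (-449.1) = 17.3 m east.
Residual distance = √((-32.7)² + 17.3²) = 37.0 m.

37 m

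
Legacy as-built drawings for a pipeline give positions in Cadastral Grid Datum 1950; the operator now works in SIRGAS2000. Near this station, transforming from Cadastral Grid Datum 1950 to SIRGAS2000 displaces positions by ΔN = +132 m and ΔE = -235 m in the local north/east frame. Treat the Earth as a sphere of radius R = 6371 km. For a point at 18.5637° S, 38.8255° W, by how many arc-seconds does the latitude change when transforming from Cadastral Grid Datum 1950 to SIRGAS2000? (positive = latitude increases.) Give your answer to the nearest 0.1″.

On a sphere of radius R, 1 rad of latitude = R, so Δφ = ΔN / R = 132.0 / 6371000 = 2.0719e-05 rad = 4.274″.

Δφ = 4.3″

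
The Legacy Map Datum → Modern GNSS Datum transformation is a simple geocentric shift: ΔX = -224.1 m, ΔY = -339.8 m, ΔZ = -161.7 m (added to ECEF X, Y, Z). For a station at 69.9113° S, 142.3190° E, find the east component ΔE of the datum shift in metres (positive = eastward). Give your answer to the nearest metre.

ΔE = 406 m

The local east axis at (φ, λ) is (−sin λ, cos λ, 0), so ΔE = −sin(142.3190°)·(-224.1) + cos(142.3190°)·(-339.8) = 405.91 m.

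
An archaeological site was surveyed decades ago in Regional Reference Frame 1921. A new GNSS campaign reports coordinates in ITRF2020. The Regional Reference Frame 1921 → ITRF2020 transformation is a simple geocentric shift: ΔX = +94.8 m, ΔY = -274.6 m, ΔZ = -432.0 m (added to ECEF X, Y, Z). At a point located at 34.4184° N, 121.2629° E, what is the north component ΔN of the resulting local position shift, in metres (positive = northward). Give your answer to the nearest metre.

The local north axis is (−sin φ cos λ, −sin φ sin λ, cos φ), giving ΔN = 27.808 + 132.675 − 356.371 = -195.89 m.

ΔN = -196 m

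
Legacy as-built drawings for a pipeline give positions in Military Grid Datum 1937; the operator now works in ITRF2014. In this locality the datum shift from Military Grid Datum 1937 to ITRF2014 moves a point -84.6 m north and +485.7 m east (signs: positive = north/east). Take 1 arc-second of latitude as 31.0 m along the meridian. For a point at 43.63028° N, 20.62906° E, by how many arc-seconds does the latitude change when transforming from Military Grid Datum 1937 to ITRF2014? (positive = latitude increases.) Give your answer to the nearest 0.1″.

1″ of latitude = 31.00 m, so Δφ = -84.6 / 31.00 = -2.729″.

Δφ = -2.7″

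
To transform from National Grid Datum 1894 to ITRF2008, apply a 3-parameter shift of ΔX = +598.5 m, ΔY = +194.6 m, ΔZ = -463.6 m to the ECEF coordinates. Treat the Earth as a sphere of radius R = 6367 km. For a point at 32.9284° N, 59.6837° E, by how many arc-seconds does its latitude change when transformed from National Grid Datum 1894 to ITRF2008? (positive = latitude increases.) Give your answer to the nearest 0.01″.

sin φ = 0.543591, cos φ = 0.839351, sin λ = 0.863252, cos λ = 0.504773.
North component: ΔN = −sin φ cos λ·ΔX − sin φ sin λ·ΔY + cos φ·ΔZ = −(0.543591)(0.504773)(598.5) − (0.543591)(0.863252)(194.6) + (0.839351)(-463.6) = -644.66 m.
1° of latitude spans πR/180 = 111125 m, so Δφ = -644.66 / 111125 × 3600 = -20.884″.

Δφ = -20.88″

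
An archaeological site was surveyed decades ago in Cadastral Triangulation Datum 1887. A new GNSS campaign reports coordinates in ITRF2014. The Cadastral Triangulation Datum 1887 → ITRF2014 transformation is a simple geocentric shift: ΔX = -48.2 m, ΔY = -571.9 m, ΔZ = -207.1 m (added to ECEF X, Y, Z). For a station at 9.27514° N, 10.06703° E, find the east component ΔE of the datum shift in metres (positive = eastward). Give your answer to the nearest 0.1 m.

ΔE = -554.7 m

At φ = 9.27514°, λ = 10.06703°: sin φ = 0.161176, cos φ = 0.986926, sin λ = 0.174800, cos λ = 0.984604.
ΔE = −sin λ·ΔX + cos λ·ΔY = −(0.174800)·(-48.2) + (0.984604)·(-571.9) = -554.67 m.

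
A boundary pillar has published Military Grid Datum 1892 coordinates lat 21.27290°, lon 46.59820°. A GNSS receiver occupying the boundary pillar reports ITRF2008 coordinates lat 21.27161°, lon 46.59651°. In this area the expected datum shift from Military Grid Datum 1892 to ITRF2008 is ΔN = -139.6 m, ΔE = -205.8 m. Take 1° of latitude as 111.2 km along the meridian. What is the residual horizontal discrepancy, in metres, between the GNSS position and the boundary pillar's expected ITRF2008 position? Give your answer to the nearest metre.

Observed coordinate differences: Δφ = -0.00129°, Δλ = -0.00169°.
Converting to metres (1° lat = 111200 m, cos φ = 0.931863): observed ΔN = -143.4 m, observed ΔE = -175.1 m.
Subtracting the expected shift leaves a residual of -143.4 − (-139.6) = -3.8 m north and -175.1 − (-205.8) = 30.7 m east.
Residual distance = √((-3.8)² + 30.7²) = 30.9 m.

31 m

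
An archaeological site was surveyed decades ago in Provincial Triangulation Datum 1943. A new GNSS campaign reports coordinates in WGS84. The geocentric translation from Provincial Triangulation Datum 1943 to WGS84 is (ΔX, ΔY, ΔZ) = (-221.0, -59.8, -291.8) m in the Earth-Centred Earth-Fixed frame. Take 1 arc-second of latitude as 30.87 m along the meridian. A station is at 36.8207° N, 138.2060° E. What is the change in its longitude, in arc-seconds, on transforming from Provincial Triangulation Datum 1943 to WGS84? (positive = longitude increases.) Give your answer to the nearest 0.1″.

sin φ = 0.599313, cos φ = 0.800515, sin λ = 0.666454, cos λ = -0.745546.
East component: ΔE = −sin λ·ΔX + cos λ·ΔY = −(0.666454)(-221.0) + (-0.745546)(-59.8) = 191.87 m.
1° of latitude spans 3600 × 30.87 = 111132 m; at latitude φ, 1° of longitude spans that × cos φ = 88962.8 m, so Δλ = 191.87 / 88962.8 × 3600 = 7.764″.

Δλ = 7.8″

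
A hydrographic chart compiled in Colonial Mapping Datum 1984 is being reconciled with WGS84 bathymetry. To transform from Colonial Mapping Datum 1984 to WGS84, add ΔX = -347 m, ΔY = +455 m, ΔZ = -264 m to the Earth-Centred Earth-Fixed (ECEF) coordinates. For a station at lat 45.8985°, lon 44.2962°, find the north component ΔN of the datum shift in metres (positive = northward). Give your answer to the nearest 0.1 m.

At φ = 45.8985°, λ = 44.2962°: sin φ = 0.718108, cos φ = 0.695932, sin λ = 0.698368, cos λ = 0.715739.
ΔN = −sin φ cos λ·ΔX − sin φ sin λ·ΔY + cos φ·ΔZ = −(0.718108)(0.715739)(-347) − (0.718108)(0.698368)(455) + (0.695932)(-264) = -233.56 m.

ΔN = -233.6 m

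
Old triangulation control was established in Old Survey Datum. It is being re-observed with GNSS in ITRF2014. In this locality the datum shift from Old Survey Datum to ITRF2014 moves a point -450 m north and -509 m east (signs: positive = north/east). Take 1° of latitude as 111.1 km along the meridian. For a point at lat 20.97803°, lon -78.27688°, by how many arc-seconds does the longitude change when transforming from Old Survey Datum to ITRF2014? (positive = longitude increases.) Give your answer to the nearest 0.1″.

Δλ = -17.7″

At latitude 20.97803°, cos φ = 0.933718.
1° of longitude at this latitude = 111.1 × cos φ = 103.74 km, so Δλ = -509.0 / 103736.0 = -0.0049067° = -17.664″.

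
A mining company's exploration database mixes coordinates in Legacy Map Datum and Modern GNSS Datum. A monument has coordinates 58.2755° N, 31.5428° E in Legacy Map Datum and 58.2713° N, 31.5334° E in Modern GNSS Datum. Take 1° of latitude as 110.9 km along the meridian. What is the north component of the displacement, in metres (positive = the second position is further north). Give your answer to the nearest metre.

ΔN = -466 m

Δφ = 58.2713° − 58.2755° = -0.0042°; Δλ = 31.5334° − 31.5428° = -0.0094°.
ΔN = Δφ × 110900 = -465.8 m; ΔE = Δλ × 110900 × cos(58.2755°) = -0.0094 × 110900 × 0.525835 = -548.2 m.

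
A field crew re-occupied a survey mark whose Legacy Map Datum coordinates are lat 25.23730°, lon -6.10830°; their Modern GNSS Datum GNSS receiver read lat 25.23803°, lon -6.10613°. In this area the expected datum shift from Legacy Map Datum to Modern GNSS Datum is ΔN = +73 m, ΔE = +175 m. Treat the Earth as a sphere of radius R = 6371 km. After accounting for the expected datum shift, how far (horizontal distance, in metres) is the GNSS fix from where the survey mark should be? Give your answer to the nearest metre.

44 m

Observed coordinate differences: Δφ = +0.00073°, Δλ = +0.00217°.
Converting to metres (1° lat = 111195 m, cos φ = 0.904550): observed ΔN = 81.2 m, observed ΔE = 218.3 m.
Subtracting the expected shift leaves a residual of 81.2 − (73) = 8.2 m north and 218.3 − (175) = 43.3 m east.
Residual distance = √(8.2² + 43.3²) = 44.0 m.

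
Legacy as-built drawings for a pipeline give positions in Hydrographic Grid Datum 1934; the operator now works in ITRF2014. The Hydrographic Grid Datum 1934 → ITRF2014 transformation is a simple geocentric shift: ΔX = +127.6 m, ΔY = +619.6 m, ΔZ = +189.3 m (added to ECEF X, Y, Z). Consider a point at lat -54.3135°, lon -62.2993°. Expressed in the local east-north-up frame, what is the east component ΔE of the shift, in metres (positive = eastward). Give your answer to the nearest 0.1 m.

ΔE = 401.0 m

The local east axis at (φ, λ) is (−sin λ, cos λ, 0), so ΔE = −sin(-62.2993°)·127.6 + cos(-62.2993°)·619.6 = 401.00 m.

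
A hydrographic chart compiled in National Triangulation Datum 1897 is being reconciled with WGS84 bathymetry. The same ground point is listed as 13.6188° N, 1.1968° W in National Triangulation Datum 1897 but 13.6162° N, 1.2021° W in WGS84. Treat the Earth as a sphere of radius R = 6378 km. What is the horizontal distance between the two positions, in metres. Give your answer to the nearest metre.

642 m

Δφ = 13.6162° − 13.6188° = -0.0026°; Δλ = -1.2021° − -1.1968° = -0.0053°.
1° along a meridian = πR/180 = 111317 m.
ΔN = Δφ × 111317 = -289.4 m; ΔE = Δλ × 111317 × cos(13.6188°) = -0.0053 × 111317 × 0.971884 = -573.4 m.
Distance = √(ΔE² + ΔN²) = √((-573.4)² + (-289.4)²) = 642.3 m.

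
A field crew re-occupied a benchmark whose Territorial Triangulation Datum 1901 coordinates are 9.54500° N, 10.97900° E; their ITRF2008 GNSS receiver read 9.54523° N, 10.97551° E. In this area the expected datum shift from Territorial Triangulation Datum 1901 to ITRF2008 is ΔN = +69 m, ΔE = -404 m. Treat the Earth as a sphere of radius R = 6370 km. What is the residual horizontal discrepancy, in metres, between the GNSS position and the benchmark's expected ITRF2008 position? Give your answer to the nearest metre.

Observed coordinate differences: Δφ = +0.00023°, Δλ = -0.00349°.
Converting to metres (1° lat = 111177 m, cos φ = 0.986156): observed ΔN = 25.6 m, observed ΔE = -382.6 m.
Subtracting the expected shift leaves a residual of 25.6 − (69) = -43.4 m north and -382.6 − (-404) = 21.4 m east.
Residual distance = √((-43.4)² + 21.4²) = 48.4 m.

48 m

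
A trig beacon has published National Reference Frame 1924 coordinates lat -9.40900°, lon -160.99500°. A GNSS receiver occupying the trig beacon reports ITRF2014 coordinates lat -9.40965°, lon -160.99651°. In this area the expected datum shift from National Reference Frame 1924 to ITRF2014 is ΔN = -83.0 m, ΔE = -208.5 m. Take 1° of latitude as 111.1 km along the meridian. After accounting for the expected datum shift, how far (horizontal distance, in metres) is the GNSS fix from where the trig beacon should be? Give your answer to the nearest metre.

44 m

Observed coordinate differences: Δφ = -0.00065°, Δλ = -0.00151°.
Converting to metres (1° lat = 111100 m, cos φ = 0.986546): observed ΔN = -72.2 m, observed ΔE = -165.5 m.
Subtracting the expected shift leaves a residual of -72.2 − (-83.0) = 10.8 m north and -165.5 − (-208.5) = 43.0 m east.
Residual distance = √(10.8² + 43.0²) = 44.3 m.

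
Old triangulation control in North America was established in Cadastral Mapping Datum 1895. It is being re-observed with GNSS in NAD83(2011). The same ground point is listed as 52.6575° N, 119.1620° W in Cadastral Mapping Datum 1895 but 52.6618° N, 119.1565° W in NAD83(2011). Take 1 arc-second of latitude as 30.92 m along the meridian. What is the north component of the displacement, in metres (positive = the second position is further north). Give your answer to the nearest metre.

Δφ = 52.6618° − 52.6575° = +0.0043°; Δλ = -119.1565° − -119.1620° = +0.0055°.
1° of latitude = 3600 × 30.92 = 111312 m.
ΔN = Δφ × 111312 = 478.6 m; ΔE = Δλ × 111312 × cos(52.6575°) = +0.0055 × 111312 × 0.606578 = 371.4 m.

ΔN = 479 m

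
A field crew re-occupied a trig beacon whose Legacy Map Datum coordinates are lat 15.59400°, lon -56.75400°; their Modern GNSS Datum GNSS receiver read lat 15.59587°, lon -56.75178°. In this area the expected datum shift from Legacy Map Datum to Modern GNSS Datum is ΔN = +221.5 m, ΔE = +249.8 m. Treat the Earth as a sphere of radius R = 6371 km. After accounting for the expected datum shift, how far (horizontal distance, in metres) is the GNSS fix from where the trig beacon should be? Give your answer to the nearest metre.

Observed coordinate differences: Δφ = +0.00187°, Δλ = +0.00222°.
Converting to metres (1° lat = 111195 m, cos φ = 0.963191): observed ΔN = 207.9 m, observed ΔE = 237.8 m.
Subtracting the expected shift leaves a residual of 207.9 − (221.5) = -13.6 m north and 237.8 − (249.8) = -12.0 m east.
Residual distance = √((-13.6)² + (-12.0)²) = 18.1 m.

18 m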